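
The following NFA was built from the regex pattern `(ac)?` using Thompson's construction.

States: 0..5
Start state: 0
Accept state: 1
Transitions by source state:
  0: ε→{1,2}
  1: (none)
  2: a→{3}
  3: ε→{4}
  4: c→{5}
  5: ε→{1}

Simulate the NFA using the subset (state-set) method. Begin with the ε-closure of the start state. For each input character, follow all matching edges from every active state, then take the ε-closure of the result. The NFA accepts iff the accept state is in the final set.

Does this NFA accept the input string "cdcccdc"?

S₀ = ε-closure({0}) = {0,1,2}
'c' @ 1: {}  — state set empty
rest 'dcccdc' ignored (set empty)
after full input: {}  (accept=1 not in)

Answer: REJECT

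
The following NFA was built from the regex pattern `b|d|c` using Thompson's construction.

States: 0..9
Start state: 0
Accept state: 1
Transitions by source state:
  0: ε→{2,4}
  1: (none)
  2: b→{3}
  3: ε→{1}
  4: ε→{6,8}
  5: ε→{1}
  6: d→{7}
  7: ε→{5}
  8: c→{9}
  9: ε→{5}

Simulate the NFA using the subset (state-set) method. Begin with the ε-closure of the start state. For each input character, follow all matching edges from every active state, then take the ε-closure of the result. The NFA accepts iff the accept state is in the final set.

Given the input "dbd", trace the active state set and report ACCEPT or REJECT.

start: ε-closure({0}) = {0,2,4,6,8}
'd' @ 1: {1,5,7}  [accepting]
'b' @ 2: {}  — state set empty
rest 'd' ignored (set empty)
final: {}; accept 1 not in set

Answer: REJECT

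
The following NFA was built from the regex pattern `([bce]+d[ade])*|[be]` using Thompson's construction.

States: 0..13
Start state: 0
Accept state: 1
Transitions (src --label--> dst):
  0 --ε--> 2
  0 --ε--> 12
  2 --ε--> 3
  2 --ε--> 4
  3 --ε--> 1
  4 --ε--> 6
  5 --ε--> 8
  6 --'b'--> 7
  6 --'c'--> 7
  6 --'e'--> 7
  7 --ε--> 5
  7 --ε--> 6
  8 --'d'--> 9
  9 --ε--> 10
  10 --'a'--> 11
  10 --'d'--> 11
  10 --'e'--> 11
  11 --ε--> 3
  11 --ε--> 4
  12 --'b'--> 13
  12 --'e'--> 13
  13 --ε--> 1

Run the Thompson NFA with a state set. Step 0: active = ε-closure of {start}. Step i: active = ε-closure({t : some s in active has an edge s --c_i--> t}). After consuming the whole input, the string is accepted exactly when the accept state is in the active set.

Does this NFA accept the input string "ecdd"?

Answer: ACCEPT

Steps:
initial (ε-close {0}): {0,1,2,3,4,6,12}
'e' @ 1: {1,5,6,7,8,13}  ✓accept
'c' @ 2: {5,6,7,8}
'd' @ 3: {9,10}
'd' @ 4: {1,3,4,6,11}  ✓accept
after full input: {1,3,4,6,11}  (accept=1 in)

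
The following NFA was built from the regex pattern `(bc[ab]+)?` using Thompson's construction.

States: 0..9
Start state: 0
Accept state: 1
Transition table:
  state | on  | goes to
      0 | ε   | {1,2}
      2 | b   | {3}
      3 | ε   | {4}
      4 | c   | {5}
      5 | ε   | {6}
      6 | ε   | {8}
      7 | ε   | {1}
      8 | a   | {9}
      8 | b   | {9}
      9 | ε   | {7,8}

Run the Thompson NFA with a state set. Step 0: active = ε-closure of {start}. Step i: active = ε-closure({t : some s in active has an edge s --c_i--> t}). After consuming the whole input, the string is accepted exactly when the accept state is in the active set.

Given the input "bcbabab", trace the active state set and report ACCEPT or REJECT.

S₀ = ε-closure({0}) = {0,1,2}
'b' @ 1: {3,4}
'c' @ 2: {5,6,8}
'b' @ 3: {1,7,8,9}  ✓accept
'a' @ 4: {1,7,8,9}  ✓accept
'b' @ 5: {1,7,8,9}  ✓accept
'a' @ 6: {1,7,8,9}  ✓accept
'b' @ 7: {1,7,8,9}  ✓accept
end set {1,7,8,9} — state 1 in

Answer: ACCEPT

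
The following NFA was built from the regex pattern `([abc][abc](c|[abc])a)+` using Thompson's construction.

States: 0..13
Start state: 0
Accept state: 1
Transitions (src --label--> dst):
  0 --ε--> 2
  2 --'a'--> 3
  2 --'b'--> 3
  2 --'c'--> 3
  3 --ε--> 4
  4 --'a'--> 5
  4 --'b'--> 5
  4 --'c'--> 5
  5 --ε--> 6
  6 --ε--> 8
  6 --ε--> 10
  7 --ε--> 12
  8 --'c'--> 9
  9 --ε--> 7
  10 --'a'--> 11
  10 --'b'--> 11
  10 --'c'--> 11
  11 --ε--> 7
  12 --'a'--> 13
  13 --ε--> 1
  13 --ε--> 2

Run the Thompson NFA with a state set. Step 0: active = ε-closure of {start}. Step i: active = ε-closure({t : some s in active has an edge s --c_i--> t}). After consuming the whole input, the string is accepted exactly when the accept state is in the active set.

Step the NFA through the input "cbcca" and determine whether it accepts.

initial (ε-close {0}): {0,2}
'c' @ 1: {3,4}
'b' @ 2: {5,6,8,10}
'c' @ 3: {7,9,11,12}
'c' @ 4: {}  — dead — no transitions
rest 'a' ignored (set empty)
final: {}; accept 1 not in set

Answer: REJECT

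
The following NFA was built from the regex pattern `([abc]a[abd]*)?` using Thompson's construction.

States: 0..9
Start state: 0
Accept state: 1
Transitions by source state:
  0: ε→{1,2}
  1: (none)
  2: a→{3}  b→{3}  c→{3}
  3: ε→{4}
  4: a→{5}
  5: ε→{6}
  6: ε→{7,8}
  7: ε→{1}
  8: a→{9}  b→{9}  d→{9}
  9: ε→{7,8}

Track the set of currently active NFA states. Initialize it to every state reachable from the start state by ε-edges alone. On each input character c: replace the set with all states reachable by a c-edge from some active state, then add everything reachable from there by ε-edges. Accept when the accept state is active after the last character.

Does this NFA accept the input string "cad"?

S₀ = ε-closure({0}) = {0,1,2}
'c' @ 1: {3,4}
'a' @ 2: {1,5,6,7,8}  (accept∈set)
'd' @ 3: {1,7,8,9}  (accept∈set)
end set {1,7,8,9} — state 1 in

Answer: ACCEPT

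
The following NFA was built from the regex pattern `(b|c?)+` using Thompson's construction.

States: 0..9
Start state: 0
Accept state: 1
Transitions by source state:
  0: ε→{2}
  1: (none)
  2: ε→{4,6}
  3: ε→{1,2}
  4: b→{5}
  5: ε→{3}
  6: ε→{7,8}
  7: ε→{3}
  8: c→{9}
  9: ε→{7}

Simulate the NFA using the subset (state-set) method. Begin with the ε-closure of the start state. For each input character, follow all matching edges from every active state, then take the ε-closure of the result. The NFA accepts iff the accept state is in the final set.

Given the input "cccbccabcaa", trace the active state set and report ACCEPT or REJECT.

Answer: REJECT

Derivation:
S₀ = ε-closure({0}) = {0,1,2,3,4,6,7,8}
'c' @ 1: {1,2,3,4,6,7,8,9}  (accept∈set)
'c' @ 2: {1,2,3,4,6,7,8,9}  (accept∈set)
'c' @ 3: {1,2,3,4,6,7,8,9}  (accept∈set)
'b' @ 4: {1,2,3,4,5,6,7,8}  (accept∈set)
'c' @ 5: {1,2,3,4,6,7,8,9}  (accept∈set)
'c' @ 6: {1,2,3,4,6,7,8,9}  (accept∈set)
'a' @ 7: {}  — state set empty
rest 'bcaa' ignored (set empty)
end set {} — state 1 not in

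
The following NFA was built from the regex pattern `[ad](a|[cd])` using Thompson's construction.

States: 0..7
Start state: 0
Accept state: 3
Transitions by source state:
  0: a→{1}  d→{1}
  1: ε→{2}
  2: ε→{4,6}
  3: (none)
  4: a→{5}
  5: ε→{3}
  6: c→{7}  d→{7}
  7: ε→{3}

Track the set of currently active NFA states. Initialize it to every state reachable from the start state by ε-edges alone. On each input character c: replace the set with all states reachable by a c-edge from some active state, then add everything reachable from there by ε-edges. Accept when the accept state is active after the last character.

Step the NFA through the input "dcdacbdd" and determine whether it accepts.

initial (ε-close {0}): {0}
'd' @ 1: {1,2,4,6}
'c' @ 2: {3,7}  (accept∈set)
'd' @ 3: {}  — dead — no transitions
rest 'acbdd' ignored (set empty)
final: {}; accept 3 not in set

Answer: REJECT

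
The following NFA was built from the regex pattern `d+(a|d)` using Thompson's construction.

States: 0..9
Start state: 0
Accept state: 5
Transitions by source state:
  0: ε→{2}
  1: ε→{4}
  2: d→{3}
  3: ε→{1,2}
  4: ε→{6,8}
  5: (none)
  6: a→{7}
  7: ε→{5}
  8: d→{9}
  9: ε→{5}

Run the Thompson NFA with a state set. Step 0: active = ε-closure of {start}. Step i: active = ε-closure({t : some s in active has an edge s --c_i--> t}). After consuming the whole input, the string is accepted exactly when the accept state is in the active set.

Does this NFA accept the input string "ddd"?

start: ε-closure({0}) = {0,2}
'd' @ 1: {1,2,3,4,6,8}
'd' @ 2: {1,2,3,4,5,6,8,9}  (accept∈set)
'd' @ 3: {1,2,3,4,5,6,8,9}  (accept∈set)
after full input: {1,2,3,4,5,6,8,9}  (accept=5 in)

Answer: ACCEPT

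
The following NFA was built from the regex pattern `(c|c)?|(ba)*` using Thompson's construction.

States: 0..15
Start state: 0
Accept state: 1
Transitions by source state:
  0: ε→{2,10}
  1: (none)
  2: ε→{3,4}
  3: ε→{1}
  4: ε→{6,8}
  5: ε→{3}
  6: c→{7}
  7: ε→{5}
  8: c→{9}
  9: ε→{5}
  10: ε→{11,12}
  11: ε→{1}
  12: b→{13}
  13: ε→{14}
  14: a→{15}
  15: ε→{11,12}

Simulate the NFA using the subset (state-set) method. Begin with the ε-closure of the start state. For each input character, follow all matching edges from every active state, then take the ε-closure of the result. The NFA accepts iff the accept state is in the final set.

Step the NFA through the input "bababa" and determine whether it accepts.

Answer: ACCEPT

Steps:
S₀ = ε-closure({0}) = {0,1,2,3,4,6,8,10,11,12}
'b' @ 1: {13,14}
'a' @ 2: {1,11,12,15}  (accept∈set)
'b' @ 3: {13,14}
'a' @ 4: {1,11,12,15}  (accept∈set)
'b' @ 5: {13,14}
'a' @ 6: {1,11,12,15}  (accept∈set)
after full input: {1,11,12,15}  (accept=1 in)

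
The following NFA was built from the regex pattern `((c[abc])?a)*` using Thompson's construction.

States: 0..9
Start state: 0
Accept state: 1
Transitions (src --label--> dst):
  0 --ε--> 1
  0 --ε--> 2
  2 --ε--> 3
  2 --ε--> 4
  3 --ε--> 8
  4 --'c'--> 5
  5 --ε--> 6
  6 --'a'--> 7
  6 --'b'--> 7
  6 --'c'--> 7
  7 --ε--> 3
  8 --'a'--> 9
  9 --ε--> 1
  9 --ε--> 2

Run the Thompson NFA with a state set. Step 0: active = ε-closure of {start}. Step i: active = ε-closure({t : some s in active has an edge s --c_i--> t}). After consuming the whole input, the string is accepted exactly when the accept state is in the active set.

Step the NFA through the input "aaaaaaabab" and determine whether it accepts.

initial (ε-close {0}): {0,1,2,3,4,8}
'a' @ 1: {1,2,3,4,8,9}  ✓accept
'a' @ 2: {1,2,3,4,8,9}  ✓accept
'a' @ 3: {1,2,3,4,8,9}  ✓accept
'a' @ 4: {1,2,3,4,8,9}  ✓accept
'a' @ 5: {1,2,3,4,8,9}  ✓accept
'a' @ 6: {1,2,3,4,8,9}  ✓accept
'a' @ 7: {1,2,3,4,8,9}  ✓accept
'b' @ 8: {}  — dead — no transitions
rest 'ab' ignored (set empty)
end set {} — state 1 not in

Answer: REJECT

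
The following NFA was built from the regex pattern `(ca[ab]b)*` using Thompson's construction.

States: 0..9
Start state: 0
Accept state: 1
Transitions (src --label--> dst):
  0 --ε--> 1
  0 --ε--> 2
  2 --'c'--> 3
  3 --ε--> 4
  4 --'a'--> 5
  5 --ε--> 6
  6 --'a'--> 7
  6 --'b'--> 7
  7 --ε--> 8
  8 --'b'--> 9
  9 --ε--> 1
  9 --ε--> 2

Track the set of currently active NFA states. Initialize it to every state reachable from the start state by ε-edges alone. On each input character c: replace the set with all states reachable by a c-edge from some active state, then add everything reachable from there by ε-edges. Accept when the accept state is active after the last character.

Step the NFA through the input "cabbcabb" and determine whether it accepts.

Answer: ACCEPT

Steps:
start: ε-closure({0}) = {0,1,2}
'c' @ 1: {3,4}
'a' @ 2: {5,6}
'b' @ 3: {7,8}
'b' @ 4: {1,2,9}  (accept∈set)
'c' @ 5: {3,4}
'a' @ 6: {5,6}
'b' @ 7: {7,8}
'b' @ 8: {1,2,9}  (accept∈set)
final: {1,2,9}; accept 1 in set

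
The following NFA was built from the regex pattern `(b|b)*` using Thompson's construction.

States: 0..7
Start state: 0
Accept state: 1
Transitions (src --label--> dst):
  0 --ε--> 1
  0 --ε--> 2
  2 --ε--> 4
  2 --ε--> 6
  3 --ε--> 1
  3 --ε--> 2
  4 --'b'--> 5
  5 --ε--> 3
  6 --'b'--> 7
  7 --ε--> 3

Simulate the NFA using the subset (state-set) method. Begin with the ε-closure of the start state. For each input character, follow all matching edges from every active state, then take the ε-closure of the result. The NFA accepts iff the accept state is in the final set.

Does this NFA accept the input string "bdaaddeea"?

Answer: REJECT

Trace:
start: ε-closure({0}) = {0,1,2,4,6}
'b' @ 1: {1,2,3,4,5,6,7}  (accept∈set)
'd' @ 2: {}  — no active states
rest 'aaddeea' ignored (set empty)
after full input: {}  (accept=1 not in)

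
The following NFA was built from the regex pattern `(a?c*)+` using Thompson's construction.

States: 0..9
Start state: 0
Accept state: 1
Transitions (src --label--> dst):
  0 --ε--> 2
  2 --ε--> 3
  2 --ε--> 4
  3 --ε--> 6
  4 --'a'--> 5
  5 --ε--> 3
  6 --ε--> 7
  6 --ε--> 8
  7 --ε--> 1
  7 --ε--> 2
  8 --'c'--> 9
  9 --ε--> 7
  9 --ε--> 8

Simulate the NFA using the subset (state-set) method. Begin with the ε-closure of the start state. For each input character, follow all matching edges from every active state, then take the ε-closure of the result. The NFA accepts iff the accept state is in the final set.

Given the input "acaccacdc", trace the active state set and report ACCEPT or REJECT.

Answer: REJECT

Derivation:
initial (ε-close {0}): {0,1,2,3,4,6,7,8}
'a' @ 1: {1,2,3,4,5,6,7,8}  (accept∈set)
'c' @ 2: {1,2,3,4,6,7,8,9}  (accept∈set)
'a' @ 3: {1,2,3,4,5,6,7,8}  (accept∈set)
'c' @ 4: {1,2,3,4,6,7,8,9}  (accept∈set)
'c' @ 5: {1,2,3,4,6,7,8,9}  (accept∈set)
'a' @ 6: {1,2,3,4,5,6,7,8}  (accept∈set)
'c' @ 7: {1,2,3,4,6,7,8,9}  (accept∈set)
'd' @ 8: {}  — state set empty
rest 'c' ignored (set empty)
final: {}; accept 1 not in set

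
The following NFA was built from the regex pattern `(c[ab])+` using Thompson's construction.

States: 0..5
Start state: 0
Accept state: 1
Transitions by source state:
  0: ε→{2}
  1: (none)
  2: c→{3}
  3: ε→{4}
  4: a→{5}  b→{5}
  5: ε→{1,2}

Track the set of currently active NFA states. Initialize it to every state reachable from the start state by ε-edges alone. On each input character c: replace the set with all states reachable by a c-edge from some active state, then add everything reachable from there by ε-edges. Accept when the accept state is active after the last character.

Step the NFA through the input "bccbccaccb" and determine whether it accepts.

S₀ = ε-closure({0}) = {0,2}
'b' @ 1: {}  — dead — no transitions
rest 'ccbccaccb' ignored (set empty)
end set {} — state 1 not in

Answer: REJECT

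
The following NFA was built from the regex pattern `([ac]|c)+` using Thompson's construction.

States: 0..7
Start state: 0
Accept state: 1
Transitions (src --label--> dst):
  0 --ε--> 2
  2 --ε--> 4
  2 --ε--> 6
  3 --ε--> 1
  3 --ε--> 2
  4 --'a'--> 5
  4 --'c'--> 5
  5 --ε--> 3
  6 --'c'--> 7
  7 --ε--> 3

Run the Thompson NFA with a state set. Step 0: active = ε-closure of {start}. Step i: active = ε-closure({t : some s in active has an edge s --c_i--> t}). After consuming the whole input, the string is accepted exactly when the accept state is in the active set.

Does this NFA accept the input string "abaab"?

Answer: REJECT

Steps:
initial (ε-close {0}): {0,2,4,6}
'a' @ 1: {1,2,3,4,5,6}  (accept∈set)
'b' @ 2: {}  — dead — no transitions
rest 'aab' ignored (set empty)
end set {} — state 1 not in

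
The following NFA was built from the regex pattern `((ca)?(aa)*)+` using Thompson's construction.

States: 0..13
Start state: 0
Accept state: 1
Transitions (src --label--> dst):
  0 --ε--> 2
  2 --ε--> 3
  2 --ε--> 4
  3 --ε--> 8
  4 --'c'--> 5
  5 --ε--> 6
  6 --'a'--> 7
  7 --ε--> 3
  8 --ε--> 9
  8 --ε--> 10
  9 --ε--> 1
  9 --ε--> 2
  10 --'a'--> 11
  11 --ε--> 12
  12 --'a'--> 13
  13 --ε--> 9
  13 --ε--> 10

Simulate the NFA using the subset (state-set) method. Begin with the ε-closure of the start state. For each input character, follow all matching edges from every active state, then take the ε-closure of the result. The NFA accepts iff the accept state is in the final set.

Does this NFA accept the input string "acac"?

initial (ε-close {0}): {0,1,2,3,4,8,9,10}
'a' @ 1: {11,12}
'c' @ 2: {}  — no active states
rest 'ac' ignored (set empty)
end set {} — state 1 not in

Answer: REJECT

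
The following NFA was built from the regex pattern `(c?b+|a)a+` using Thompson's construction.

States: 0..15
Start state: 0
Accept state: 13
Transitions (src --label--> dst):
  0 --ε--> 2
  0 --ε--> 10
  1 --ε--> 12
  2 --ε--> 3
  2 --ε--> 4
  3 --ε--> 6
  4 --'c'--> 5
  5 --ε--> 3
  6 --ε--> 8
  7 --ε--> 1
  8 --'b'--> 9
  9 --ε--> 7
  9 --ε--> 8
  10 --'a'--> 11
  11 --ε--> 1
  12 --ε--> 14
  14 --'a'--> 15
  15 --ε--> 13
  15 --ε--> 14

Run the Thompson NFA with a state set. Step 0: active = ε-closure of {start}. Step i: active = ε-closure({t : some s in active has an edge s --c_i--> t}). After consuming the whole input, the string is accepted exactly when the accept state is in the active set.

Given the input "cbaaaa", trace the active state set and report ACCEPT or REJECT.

initial (ε-close {0}): {0,2,3,4,6,8,10}
'c' @ 1: {3,5,6,8}
'b' @ 2: {1,7,8,9,12,14}
'a' @ 3: {13,14,15}  (accept∈set)
'a' @ 4: {13,14,15}  (accept∈set)
'a' @ 5: {13,14,15}  (accept∈set)
'a' @ 6: {13,14,15}  (accept∈set)
end set {13,14,15} — state 13 in

Answer: ACCEPT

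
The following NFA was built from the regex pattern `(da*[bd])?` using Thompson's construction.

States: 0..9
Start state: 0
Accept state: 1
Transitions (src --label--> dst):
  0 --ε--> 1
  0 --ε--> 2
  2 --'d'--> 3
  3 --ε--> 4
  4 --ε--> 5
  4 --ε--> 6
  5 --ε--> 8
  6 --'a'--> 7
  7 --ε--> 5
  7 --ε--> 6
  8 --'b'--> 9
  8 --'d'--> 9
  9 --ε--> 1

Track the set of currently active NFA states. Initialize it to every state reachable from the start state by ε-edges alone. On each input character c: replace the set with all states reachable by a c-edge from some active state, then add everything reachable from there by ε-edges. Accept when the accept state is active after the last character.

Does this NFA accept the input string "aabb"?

S₀ = ε-closure({0}) = {0,1,2}
'a' @ 1: {}  — state set empty
rest 'abb' ignored (set empty)
end set {} — state 1 not in

Answer: REJECT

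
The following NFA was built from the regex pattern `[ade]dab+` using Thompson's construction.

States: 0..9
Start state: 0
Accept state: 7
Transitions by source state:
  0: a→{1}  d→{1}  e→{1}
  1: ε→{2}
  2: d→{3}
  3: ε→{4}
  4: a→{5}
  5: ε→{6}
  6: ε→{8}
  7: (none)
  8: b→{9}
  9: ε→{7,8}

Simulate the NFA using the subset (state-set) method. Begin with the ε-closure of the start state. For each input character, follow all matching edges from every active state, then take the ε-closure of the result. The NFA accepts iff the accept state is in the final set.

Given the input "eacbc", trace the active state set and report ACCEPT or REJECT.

initial (ε-close {0}): {0}
'e' @ 1: {1,2}
'a' @ 2: {}  — dead — no transitions
rest 'cbc' ignored (set empty)
end set {} — state 7 not in

Answer: REJECT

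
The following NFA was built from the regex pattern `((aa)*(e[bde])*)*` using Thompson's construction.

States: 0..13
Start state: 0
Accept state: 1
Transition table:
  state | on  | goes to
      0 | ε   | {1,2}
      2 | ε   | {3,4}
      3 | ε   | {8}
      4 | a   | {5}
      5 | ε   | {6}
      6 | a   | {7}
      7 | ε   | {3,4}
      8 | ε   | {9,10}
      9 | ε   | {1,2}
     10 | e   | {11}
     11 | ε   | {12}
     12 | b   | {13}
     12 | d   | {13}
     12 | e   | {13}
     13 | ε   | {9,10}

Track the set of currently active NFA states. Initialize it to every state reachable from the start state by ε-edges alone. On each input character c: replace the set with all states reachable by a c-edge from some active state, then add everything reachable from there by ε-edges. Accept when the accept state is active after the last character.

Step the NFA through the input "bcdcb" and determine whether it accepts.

Answer: REJECT

Derivation:
initial (ε-close {0}): {0,1,2,3,4,8,9,10}
'b' @ 1: {}  — dead — no transitions
rest 'cdcb' ignored (set empty)
final: {}; accept 1 not in set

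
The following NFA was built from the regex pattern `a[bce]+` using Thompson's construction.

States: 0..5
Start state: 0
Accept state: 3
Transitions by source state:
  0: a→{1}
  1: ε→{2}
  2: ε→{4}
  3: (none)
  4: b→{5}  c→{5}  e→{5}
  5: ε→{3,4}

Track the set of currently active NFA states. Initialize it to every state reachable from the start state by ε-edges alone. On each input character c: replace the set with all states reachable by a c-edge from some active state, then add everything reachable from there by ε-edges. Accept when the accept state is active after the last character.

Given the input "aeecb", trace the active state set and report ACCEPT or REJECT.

start: ε-closure({0}) = {0}
'a' @ 1: {1,2,4}
'e' @ 2: {3,4,5}  ✓accept
'e' @ 3: {3,4,5}  ✓accept
'c' @ 4: {3,4,5}  ✓accept
'b' @ 5: {3,4,5}  ✓accept
after full input: {3,4,5}  (accept=3 in)

Answer: ACCEPT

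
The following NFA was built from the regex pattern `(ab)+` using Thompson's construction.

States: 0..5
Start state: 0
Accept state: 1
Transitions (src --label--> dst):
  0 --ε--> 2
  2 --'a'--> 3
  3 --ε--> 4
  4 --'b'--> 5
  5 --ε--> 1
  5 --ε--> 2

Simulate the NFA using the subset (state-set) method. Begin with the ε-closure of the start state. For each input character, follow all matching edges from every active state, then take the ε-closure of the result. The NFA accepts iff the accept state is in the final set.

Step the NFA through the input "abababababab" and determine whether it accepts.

Answer: ACCEPT

Derivation:
S₀ = ε-closure({0}) = {0,2}
'a' @ 1: {3,4}
'b' @ 2: {1,2,5}  (accept∈set)
'a' @ 3: {3,4}
'b' @ 4: {1,2,5}  (accept∈set)
'a' @ 5: {3,4}
'b' @ 6: {1,2,5}  (accept∈set)
'a' @ 7: {3,4}
'b' @ 8: {1,2,5}  (accept∈set)
'a' @ 9: {3,4}
'b' @ 10: {1,2,5}  (accept∈set)
'a' @ 11: {3,4}
'b' @ 12: {1,2,5}  (accept∈set)
final: {1,2,5}; accept 1 in set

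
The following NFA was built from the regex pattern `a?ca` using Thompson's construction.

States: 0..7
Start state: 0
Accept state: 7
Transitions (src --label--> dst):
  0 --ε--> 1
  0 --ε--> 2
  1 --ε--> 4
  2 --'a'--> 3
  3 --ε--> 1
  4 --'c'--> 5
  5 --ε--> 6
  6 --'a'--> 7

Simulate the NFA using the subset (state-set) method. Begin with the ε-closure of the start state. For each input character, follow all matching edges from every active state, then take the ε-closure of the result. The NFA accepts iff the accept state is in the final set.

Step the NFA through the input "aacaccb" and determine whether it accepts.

Answer: REJECT

Steps:
initial (ε-close {0}): {0,1,2,4}
'a' @ 1: {1,3,4}
'a' @ 2: {}  — state set empty
rest 'caccb' ignored (set empty)
final: {}; accept 7 not in set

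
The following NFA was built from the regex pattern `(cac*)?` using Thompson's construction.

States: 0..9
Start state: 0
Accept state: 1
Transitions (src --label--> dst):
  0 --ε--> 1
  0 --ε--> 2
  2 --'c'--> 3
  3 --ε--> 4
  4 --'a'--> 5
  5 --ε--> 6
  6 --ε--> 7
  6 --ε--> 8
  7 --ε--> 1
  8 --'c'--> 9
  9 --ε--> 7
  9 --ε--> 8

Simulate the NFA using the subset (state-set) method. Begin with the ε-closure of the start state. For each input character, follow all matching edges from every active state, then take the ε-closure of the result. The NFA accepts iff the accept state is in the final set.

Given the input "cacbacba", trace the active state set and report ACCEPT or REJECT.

start: ε-closure({0}) = {0,1,2}
'c' @ 1: {3,4}
'a' @ 2: {1,5,6,7,8}  [accepting]
'c' @ 3: {1,7,8,9}  [accepting]
'b' @ 4: {}  — dead — no transitions
rest 'acba' ignored (set empty)
final: {}; accept 1 not in set

Answer: REJECT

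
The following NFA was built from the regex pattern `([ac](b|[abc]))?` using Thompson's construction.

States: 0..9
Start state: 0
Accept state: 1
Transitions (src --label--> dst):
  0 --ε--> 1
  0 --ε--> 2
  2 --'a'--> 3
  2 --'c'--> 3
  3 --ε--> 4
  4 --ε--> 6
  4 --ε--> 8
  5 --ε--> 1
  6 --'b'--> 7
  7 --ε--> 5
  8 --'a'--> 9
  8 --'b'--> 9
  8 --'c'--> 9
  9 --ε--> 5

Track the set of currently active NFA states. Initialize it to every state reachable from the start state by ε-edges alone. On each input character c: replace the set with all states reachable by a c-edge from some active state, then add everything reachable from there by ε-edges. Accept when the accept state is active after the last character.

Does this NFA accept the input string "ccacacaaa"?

S₀ = ε-closure({0}) = {0,1,2}
'c' @ 1: {3,4,6,8}
'c' @ 2: {1,5,9}  ✓accept
'a' @ 3: {}  — state set empty
rest 'cacaaa' ignored (set empty)
after full input: {}  (accept=1 not in)

Answer: REJECT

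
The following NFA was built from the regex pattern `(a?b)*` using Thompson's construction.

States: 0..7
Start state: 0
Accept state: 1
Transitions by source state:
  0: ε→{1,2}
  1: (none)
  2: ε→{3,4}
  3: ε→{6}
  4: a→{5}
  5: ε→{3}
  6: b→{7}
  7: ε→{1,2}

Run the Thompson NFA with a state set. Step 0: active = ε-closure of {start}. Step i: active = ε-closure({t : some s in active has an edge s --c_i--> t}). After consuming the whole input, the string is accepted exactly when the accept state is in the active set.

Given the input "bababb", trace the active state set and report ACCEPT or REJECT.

Answer: ACCEPT

Trace:
initial (ε-close {0}): {0,1,2,3,4,6}
'b' @ 1: {1,2,3,4,6,7}  [accepting]
'a' @ 2: {3,5,6}
'b' @ 3: {1,2,3,4,6,7}  [accepting]
'a' @ 4: {3,5,6}
'b' @ 5: {1,2,3,4,6,7}  [accepting]
'b' @ 6: {1,2,3,4,6,7}  [accepting]
end set {1,2,3,4,6,7} — state 1 in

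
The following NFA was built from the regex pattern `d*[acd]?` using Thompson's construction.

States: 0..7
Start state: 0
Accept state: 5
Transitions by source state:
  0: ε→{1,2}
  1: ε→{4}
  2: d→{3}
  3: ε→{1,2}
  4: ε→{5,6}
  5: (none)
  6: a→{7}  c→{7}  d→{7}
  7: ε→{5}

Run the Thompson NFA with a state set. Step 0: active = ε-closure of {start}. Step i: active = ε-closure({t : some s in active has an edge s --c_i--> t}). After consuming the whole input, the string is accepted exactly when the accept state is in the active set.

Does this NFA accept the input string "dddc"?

initial (ε-close {0}): {0,1,2,4,5,6}
'd' @ 1: {1,2,3,4,5,6,7}  [accepting]
'd' @ 2: {1,2,3,4,5,6,7}  [accepting]
'd' @ 3: {1,2,3,4,5,6,7}  [accepting]
'c' @ 4: {5,7}  [accepting]
after full input: {5,7}  (accept=5 in)

Answer: ACCEPT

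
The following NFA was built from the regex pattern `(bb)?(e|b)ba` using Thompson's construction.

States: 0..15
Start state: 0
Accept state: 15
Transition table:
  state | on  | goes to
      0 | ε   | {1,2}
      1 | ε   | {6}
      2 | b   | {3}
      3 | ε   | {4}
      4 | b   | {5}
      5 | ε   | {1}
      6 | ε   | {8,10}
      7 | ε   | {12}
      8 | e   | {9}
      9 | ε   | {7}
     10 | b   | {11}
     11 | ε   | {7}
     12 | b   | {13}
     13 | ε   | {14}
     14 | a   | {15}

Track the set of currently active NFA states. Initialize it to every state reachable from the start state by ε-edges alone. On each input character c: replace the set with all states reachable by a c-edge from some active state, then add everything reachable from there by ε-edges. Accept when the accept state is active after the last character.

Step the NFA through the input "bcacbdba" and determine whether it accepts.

start: ε-closure({0}) = {0,1,2,6,8,10}
'b' @ 1: {3,4,7,11,12}
'c' @ 2: {}  — state set empty
rest 'acbdba' ignored (set empty)
end set {} — state 15 not in

Answer: REJECT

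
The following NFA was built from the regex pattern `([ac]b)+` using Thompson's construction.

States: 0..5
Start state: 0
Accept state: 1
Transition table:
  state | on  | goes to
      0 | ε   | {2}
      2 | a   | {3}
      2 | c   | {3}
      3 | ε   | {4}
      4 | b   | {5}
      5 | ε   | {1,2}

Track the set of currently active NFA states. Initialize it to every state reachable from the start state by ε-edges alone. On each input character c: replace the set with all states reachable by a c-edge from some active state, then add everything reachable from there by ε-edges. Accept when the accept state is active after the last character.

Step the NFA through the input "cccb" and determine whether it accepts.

initial (ε-close {0}): {0,2}
'c' @ 1: {3,4}
'c' @ 2: {}  — dead — no transitions
rest 'cb' ignored (set empty)
after full input: {}  (accept=1 not in)

Answer: REJECT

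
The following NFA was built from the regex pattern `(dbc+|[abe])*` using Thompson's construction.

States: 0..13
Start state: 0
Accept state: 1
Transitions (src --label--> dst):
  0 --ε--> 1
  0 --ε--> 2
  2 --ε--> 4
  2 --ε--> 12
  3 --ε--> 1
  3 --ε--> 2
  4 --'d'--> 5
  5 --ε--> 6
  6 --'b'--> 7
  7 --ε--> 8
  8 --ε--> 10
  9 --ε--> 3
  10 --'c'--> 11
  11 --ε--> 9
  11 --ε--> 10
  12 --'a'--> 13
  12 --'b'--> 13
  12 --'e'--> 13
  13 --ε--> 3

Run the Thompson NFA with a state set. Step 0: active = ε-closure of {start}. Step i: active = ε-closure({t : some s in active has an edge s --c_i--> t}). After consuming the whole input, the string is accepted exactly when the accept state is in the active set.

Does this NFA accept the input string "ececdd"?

Answer: REJECT

Steps:
initial (ε-close {0}): {0,1,2,4,12}
'e' @ 1: {1,2,3,4,12,13}  [accepting]
'c' @ 2: {}  — dead — no transitions
rest 'ecdd' ignored (set empty)
end set {} — state 1 not in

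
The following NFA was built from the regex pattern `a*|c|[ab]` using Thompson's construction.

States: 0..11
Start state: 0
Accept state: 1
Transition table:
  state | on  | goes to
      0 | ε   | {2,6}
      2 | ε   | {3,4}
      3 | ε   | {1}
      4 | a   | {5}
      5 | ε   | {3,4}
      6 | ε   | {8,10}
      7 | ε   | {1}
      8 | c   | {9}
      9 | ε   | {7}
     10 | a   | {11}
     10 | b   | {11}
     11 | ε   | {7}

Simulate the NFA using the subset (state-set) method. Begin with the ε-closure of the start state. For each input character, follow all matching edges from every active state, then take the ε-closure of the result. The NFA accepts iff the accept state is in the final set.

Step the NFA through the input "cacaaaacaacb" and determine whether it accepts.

initial (ε-close {0}): {0,1,2,3,4,6,8,10}
'c' @ 1: {1,7,9}  ✓accept
'a' @ 2: {}  — state set empty
rest 'caaaacaacb' ignored (set empty)
end set {} — state 1 not in

Answer: REJECT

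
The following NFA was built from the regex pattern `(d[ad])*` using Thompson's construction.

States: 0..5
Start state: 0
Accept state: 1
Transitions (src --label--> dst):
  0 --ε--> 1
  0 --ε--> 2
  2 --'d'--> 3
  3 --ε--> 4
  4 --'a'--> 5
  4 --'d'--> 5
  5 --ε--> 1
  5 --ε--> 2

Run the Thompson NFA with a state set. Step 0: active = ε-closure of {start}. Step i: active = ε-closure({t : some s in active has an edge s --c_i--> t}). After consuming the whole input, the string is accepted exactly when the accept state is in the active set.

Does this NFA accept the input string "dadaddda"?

start: ε-closure({0}) = {0,1,2}
'd' @ 1: {3,4}
'a' @ 2: {1,2,5}  (accept∈set)
'd' @ 3: {3,4}
'a' @ 4: {1,2,5}  (accept∈set)
'd' @ 5: {3,4}
'd' @ 6: {1,2,5}  (accept∈set)
'd' @ 7: {3,4}
'a' @ 8: {1,2,5}  (accept∈set)
end set {1,2,5} — state 1 in

Answer: ACCEPT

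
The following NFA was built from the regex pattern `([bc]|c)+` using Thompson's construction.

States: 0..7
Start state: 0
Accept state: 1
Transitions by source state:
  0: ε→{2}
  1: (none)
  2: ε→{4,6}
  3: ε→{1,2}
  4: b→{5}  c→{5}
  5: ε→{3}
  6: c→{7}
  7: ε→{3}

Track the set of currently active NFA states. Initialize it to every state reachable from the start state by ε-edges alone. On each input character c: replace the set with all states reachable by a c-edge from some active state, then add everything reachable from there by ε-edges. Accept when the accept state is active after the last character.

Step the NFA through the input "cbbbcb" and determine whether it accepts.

Answer: ACCEPT

Derivation:
initial (ε-close {0}): {0,2,4,6}
'c' @ 1: {1,2,3,4,5,6,7}  [accepting]
'b' @ 2: {1,2,3,4,5,6}  [accepting]
'b' @ 3: {1,2,3,4,5,6}  [accepting]
'b' @ 4: {1,2,3,4,5,6}  [accepting]
'c' @ 5: {1,2,3,4,5,6,7}  [accepting]
'b' @ 6: {1,2,3,4,5,6}  [accepting]
final: {1,2,3,4,5,6}; accept 1 in set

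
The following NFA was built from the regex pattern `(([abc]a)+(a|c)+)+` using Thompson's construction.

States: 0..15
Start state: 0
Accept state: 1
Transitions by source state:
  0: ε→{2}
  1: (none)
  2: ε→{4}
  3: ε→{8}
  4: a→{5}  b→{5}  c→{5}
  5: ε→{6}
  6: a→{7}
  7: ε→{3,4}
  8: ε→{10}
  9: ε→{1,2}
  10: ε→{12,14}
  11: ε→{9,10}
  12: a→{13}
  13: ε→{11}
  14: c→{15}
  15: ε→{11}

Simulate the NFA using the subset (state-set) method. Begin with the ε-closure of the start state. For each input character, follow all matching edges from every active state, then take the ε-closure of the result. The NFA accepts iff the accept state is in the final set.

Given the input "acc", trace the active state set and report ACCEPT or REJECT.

initial (ε-close {0}): {0,2,4}
'a' @ 1: {5,6}
'c' @ 2: {}  — dead — no transitions
rest 'c' ignored (set empty)
after full input: {}  (accept=1 not in)

Answer: REJECT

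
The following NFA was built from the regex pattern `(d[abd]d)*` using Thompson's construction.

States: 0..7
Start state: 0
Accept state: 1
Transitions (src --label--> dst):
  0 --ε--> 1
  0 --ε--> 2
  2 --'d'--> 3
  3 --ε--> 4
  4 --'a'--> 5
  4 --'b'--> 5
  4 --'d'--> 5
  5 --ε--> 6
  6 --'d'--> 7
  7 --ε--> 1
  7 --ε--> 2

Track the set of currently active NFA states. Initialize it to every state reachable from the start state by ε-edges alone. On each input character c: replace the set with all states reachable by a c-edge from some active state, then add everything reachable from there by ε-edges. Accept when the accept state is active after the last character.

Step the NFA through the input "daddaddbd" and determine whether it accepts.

S₀ = ε-closure({0}) = {0,1,2}
'd' @ 1: {3,4}
'a' @ 2: {5,6}
'd' @ 3: {1,2,7}  ✓accept
'd' @ 4: {3,4}
'a' @ 5: {5,6}
'd' @ 6: {1,2,7}  ✓accept
'd' @ 7: {3,4}
'b' @ 8: {5,6}
'd' @ 9: {1,2,7}  ✓accept
end set {1,2,7} — state 1 in

Answer: ACCEPT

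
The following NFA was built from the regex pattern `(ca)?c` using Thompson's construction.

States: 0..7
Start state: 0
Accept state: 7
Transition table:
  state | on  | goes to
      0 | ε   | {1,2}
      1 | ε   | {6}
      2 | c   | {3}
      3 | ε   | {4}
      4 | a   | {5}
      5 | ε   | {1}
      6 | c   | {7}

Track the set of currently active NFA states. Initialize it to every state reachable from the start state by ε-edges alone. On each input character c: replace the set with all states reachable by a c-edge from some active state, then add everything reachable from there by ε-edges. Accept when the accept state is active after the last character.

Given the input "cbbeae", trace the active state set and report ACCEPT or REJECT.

Answer: REJECT

Trace:
initial (ε-close {0}): {0,1,2,6}
'c' @ 1: {3,4,7}  [accepting]
'b' @ 2: {}  — dead — no transitions
rest 'beae' ignored (set empty)
end set {} — state 7 not in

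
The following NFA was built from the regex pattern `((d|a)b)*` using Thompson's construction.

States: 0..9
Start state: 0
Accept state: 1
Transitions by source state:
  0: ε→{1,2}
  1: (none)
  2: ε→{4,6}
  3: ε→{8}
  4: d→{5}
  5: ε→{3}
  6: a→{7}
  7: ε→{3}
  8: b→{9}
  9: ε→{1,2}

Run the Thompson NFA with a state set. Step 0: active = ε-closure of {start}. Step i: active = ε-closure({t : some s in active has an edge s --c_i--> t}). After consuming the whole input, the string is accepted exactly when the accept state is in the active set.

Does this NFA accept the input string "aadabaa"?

Answer: REJECT

Trace:
initial (ε-close {0}): {0,1,2,4,6}
'a' @ 1: {3,7,8}
'a' @ 2: {}  — state set empty
rest 'dabaa' ignored (set empty)
end set {} — state 1 not in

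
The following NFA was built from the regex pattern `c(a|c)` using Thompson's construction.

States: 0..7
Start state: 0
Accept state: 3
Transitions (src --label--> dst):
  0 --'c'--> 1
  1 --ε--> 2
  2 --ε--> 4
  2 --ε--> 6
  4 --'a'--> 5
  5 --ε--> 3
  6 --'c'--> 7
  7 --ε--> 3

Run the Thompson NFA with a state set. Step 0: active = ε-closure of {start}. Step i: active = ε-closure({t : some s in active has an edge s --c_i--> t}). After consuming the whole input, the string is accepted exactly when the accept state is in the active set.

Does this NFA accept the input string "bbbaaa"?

initial (ε-close {0}): {0}
'b' @ 1: {}  — dead — no transitions
rest 'bbaaa' ignored (set empty)
final: {}; accept 3 not in set

Answer: REJECT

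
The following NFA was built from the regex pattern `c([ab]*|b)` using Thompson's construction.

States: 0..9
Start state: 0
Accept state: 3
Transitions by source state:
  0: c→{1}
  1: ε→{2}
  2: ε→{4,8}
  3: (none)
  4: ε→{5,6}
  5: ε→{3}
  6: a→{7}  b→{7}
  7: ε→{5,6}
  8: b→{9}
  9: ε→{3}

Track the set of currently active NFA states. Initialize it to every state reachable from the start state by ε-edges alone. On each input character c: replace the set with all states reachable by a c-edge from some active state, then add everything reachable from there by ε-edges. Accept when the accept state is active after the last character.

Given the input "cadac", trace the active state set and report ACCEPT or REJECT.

initial (ε-close {0}): {0}
'c' @ 1: {1,2,3,4,5,6,8}  ✓accept
'a' @ 2: {3,5,6,7}  ✓accept
'd' @ 3: {}  — no active states
rest 'ac' ignored (set empty)
end set {} — state 3 not in

Answer: REJECT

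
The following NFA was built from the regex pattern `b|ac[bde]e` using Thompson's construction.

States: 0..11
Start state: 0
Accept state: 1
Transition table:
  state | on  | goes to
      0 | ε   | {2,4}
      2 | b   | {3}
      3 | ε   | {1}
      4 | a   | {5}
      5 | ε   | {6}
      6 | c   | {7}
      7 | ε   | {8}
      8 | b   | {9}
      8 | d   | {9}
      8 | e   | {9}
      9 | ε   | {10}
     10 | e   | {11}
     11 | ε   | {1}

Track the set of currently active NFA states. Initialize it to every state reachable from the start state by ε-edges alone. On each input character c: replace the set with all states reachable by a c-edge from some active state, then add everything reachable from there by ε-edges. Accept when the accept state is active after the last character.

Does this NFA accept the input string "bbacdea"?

Answer: REJECT

Steps:
initial (ε-close {0}): {0,2,4}
'b' @ 1: {1,3}  [accepting]
'b' @ 2: {}  — state set empty
rest 'acdea' ignored (set empty)
final: {}; accept 1 not in set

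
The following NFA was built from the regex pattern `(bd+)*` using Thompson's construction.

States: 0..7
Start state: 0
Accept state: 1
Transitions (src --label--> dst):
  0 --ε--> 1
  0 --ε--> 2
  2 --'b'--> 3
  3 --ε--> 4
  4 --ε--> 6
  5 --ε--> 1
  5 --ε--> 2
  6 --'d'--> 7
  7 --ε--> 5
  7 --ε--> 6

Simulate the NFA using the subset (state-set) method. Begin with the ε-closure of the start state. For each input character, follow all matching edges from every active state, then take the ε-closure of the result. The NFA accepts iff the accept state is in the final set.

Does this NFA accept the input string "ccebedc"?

start: ε-closure({0}) = {0,1,2}
'c' @ 1: {}  — dead — no transitions
rest 'cebedc' ignored (set empty)
end set {} — state 1 not in

Answer: REJECT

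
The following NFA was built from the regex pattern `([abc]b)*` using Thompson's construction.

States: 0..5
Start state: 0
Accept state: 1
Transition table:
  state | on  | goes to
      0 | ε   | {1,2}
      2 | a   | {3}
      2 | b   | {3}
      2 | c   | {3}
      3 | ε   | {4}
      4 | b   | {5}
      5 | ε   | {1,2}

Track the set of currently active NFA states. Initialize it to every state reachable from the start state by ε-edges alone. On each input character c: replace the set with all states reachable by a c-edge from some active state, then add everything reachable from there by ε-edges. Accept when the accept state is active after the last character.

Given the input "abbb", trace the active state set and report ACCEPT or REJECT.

Answer: ACCEPT

Steps:
start: ε-closure({0}) = {0,1,2}
'a' @ 1: {3,4}
'b' @ 2: {1,2,5}  ✓accept
'b' @ 3: {3,4}
'b' @ 4: {1,2,5}  ✓accept
final: {1,2,5}; accept 1 in set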